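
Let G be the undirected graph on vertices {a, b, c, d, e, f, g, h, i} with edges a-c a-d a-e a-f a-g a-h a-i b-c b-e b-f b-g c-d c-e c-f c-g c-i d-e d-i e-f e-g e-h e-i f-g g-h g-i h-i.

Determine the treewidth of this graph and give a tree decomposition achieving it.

The largest bag has 5 vertices, giving width 4; this decomposition certifies tw(G) ≤ 4. Conversely, {a, c, d, e, i} is a clique of size 5, and the vertices of any clique must share a bag in every tree decomposition; so some bag has ≥ 5 vertices and tw(G) ≥ 4. The upper and lower bounds meet at 4, so that is the treewidth.

Treewidth 4.
One optimal decomposition is:
Bags: B1 = {a, c, e, f, g}  B2 = {a, c, e, g, i}  B3 = {a, c, d, e, i}  B4 = {b, c, e, f, g}  B5 = {a, e, g, h, i}
Tree: B1–B2, B2–B3, B1–B4, B2–B5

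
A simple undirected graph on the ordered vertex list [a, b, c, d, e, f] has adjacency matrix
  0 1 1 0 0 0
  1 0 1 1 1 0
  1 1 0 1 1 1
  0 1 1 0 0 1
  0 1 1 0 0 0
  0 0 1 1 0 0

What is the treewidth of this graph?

2

A width-2 tree decomposition is:
Bags: B1 = {c, d, f}  B2 = {b, c, d}  B3 = {a, b, c}  B4 = {b, c, e}
Tree: B1–B2, B2–B3, B2–B4
Every bag has size at most 3, so the width is 3 − 1 = 2 and tw(G) ≤ 2. On the other hand G contains the 3-clique {c, d, f}. A clique must lie in a single bag of any decomposition, so no decomposition can have width below 2. Combining the bounds, tw(G) = 2.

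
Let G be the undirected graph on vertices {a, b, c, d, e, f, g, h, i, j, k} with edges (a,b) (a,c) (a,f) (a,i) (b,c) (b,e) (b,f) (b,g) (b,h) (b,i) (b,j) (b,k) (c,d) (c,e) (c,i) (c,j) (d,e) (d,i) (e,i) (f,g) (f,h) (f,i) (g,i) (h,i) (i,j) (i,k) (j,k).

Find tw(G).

3

A width-3 tree decomposition is:
Bags: B1 = {a, b, c, i}  B2 = {a, b, f, i}  B3 = {b, c, e, i}  B4 = {b, f, h, i}  B5 = {c, d, e, i}  B6 = {b, c, i, j}  B7 = {b, f, g, i}  B8 = {b, i, j, k}
Tree: B1–B2, B1–B3, B2–B4, B3–B5, B1–B6, B2–B7, B6–B8
Each bag holds 4 vertices, so the decomposition has width 3, which upper-bounds the treewidth. On the other hand G contains the 4-clique {c, d, e, i}. A clique must lie in a single bag of any decomposition, so no decomposition can have width below 3. Combining the bounds, tw(G) = 3.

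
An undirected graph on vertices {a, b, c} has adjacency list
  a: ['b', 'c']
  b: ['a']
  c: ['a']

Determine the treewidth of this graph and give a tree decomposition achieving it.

Treewidth 1.
One such decomposition:
Bags: B1 = {a, b}  B2 = {a, c}
Tree: B1–B2

The largest bag has 2 vertices, giving width 1; this decomposition certifies tw(G) ≤ 1. G has an edge, so its treewidth is at least 1. Combining the bounds, tw(G) = 1.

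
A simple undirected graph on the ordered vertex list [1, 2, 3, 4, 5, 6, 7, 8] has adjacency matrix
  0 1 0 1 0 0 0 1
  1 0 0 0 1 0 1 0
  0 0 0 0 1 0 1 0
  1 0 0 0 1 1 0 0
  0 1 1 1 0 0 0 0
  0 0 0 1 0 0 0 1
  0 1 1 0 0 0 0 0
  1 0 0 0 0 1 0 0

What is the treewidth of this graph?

2

A width-2 tree decomposition is:
Bags: B1 = {2, 3, 7}  B2 = {2, 3, 5}  B3 = {1, 2, 5}  B4 = {1, 4, 5}  B5 = {1, 4, 8}  B6 = {4, 6, 8}
Tree: B1–B2, B2–B3, B3–B4, B4–B5, B5–B6
Every bag has size at most 3, so the width is 3 − 1 = 2 and tw(G) ≤ 2. For the lower bound, G contains the cycle 7–3–5–2–7, so G is not a forest; only forests have treewidth ≤ 1, hence tw(G) ≥ 2. The upper and lower bounds meet at 2, so that is the treewidth.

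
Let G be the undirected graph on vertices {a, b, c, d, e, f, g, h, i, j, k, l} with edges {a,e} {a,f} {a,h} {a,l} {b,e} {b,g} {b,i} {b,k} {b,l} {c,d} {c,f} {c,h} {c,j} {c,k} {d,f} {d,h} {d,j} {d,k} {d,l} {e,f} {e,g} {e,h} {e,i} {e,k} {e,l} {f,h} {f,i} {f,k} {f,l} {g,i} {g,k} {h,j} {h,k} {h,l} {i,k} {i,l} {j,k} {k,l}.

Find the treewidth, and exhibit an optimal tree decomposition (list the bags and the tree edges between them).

Treewidth 4.
One optimal decomposition is:
Bags: B1 = {e, f, i, k, l}  B2 = {b, e, i, k, l}  B3 = {e, f, h, k, l}  B4 = {d, f, h, k, l}  B5 = {c, d, f, h, k}  B6 = {a, e, f, h, l}  B7 = {c, d, h, j, k}  B8 = {b, e, g, i, k}
Tree: B1–B2, B1–B3, B3–B4, B4–B5, B3–B6, B5–B7, B2–B8

The largest bag has 5 vertices, giving width 4; this decomposition certifies tw(G) ≤ 4. Conversely, {a, e, f, h, l} is a clique of size 5, and the vertices of any clique must share a bag in every tree decomposition; so some bag has ≥ 5 vertices and tw(G) ≥ 4. Therefore the treewidth is 4.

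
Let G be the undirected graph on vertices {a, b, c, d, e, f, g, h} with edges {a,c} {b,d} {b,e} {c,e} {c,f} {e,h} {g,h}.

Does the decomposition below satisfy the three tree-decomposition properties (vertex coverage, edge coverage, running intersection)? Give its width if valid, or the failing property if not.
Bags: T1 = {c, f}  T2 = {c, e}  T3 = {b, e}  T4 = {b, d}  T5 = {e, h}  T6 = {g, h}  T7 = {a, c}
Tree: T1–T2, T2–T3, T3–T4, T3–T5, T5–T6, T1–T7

Checking the three conditions: (i) the bags cover all of {a, b, c, d, e, f, g, h}; (ii) for each edge, some bag contains both endpoints; (iii) the bags containing any fixed vertex form a subtree. All hold, so the decomposition is valid with width 2 − 1 = 1.

Yes; width 1.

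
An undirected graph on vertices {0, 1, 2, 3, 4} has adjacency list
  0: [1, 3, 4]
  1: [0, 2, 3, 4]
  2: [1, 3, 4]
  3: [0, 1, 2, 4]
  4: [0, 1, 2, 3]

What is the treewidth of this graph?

3

A width-3 tree decomposition is:
Bags: B1 = {0, 1, 3, 4}  B2 = {1, 2, 3, 4}
Tree: B1–B2
Each bag holds 4 vertices, so the decomposition has width 3, which upper-bounds the treewidth. For the lower bound, the 4 vertices {0, 1, 3, 4} are pairwise adjacent, and any tree decomposition puts a clique entirely inside one bag — forcing width ≥ 3. The upper and lower bounds meet at 3, so that is the treewidth.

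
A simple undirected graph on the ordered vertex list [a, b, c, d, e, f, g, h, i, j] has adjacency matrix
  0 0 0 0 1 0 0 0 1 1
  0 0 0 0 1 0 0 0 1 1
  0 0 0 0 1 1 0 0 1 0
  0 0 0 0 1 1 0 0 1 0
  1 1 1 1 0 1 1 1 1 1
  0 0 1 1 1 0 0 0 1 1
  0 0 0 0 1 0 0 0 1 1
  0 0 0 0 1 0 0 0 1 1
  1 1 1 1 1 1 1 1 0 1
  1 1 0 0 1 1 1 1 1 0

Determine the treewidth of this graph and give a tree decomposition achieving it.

Treewidth 3.
One such decomposition:
Bags: B1 = {c, e, f, i}  B2 = {e, f, i, j}  B3 = {b, e, i, j}  B4 = {e, g, i, j}  B5 = {a, e, i, j}  B6 = {d, e, f, i}  B7 = {e, h, i, j}
Tree: B1–B2, B2–B3, B3–B4, B4–B5, B2–B6, B3–B7

Each bag holds 4 vertices, so the decomposition has width 3, which upper-bounds the treewidth. On the other hand G contains the 4-clique {d, e, f, i}. A clique must lie in a single bag of any decomposition, so no decomposition can have width below 3. The upper and lower bounds meet at 3, so that is the treewidth.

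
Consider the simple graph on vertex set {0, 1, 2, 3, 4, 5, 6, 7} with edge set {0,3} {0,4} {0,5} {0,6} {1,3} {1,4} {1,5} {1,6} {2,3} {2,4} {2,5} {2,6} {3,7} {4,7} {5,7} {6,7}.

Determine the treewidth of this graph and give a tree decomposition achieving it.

Treewidth 4.
One such decomposition:
Bags: B1 = {1, 3, 4, 5, 6}  B2 = {3, 4, 5, 6, 7}  B3 = {0, 3, 4, 5, 6}  B4 = {2, 3, 4, 5, 6}
Tree: B1–B2, B2–B3, B3–B4

Each bag holds 5 vertices, so the decomposition has width 4, which upper-bounds the treewidth. For the lower bound: the 5 vertex sets {1,5}, {6,7}, {0,3}, {4}, {2} are disjoint, each induces a connected subgraph, and every pair is joined by at least one edge of G. Contracting each set to a single vertex therefore yields K_{5} as a minor, and since treewidth is minor-monotone, tw(G) ≥ tw(K_{5}) = 4. Combining the bounds, tw(G) = 4.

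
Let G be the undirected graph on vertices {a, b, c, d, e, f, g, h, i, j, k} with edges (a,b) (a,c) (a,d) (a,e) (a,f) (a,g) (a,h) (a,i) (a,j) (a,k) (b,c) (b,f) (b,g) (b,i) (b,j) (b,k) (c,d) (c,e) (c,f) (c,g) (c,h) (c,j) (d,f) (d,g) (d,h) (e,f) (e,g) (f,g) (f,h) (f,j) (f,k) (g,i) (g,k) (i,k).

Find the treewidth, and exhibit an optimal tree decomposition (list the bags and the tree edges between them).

Treewidth 4.
One optimal decomposition is:
Bags: B1 = {a, c, d, f, g}  B2 = {a, c, d, f, h}  B3 = {a, b, c, f, g}  B4 = {a, c, e, f, g}  B5 = {a, b, c, f, j}  B6 = {a, b, f, g, k}  B7 = {a, b, g, i, k}
Tree: B1–B2, B1–B3, B1–B4, B3–B5, B3–B6, B6–B7

Each bag holds 5 vertices, so the decomposition has width 4, which upper-bounds the treewidth. For the lower bound, the 5 vertices {a, c, d, f, g} are pairwise adjacent, and any tree decomposition puts a clique entirely inside one bag — forcing width ≥ 4. Combining the bounds, tw(G) = 4.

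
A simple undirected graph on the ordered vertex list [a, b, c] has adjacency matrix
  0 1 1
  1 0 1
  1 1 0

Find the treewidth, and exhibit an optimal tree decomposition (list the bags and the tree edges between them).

Treewidth 2.
One such decomposition:
Bags: B1 = {a, b, c}
Tree: (single bag)

With just one bag of size 3, the width is 3 − 1 = 2, so tw(G) ≤ 2. On the other hand G contains the 3-clique {a, b, c}. A clique must lie in a single bag of any decomposition, so no decomposition can have width below 2. Hence tw(G) = 2 exactly.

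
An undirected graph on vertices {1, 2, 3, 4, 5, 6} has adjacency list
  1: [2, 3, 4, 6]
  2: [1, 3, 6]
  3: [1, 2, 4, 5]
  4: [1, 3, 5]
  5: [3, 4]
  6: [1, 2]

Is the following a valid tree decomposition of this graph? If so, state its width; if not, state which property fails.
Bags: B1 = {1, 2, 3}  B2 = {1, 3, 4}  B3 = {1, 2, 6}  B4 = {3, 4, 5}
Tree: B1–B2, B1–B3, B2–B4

Vertex coverage: the bags together contain {1, 2, 3, 4, 5, 6}, the full vertex set. Edge coverage: each edge of G has both endpoints in at least one bag. Running intersection: for every vertex, the bags containing it form a connected subtree. All three properties hold, so this is a valid tree decomposition of width max|bag| − 1 = 2, and hence tw(G) ≤ 2.

Yes; width 2.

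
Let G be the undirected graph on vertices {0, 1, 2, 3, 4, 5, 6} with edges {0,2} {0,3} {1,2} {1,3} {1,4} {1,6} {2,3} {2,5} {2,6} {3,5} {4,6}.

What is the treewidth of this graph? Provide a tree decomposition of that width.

Each bag holds 3 vertices, so the decomposition has width 2, which upper-bounds the treewidth. Conversely, {0, 2, 3} is a clique of size 3, and the vertices of any clique must share a bag in every tree decomposition; so some bag has ≥ 3 vertices and tw(G) ≥ 2. Therefore the treewidth is 2.

Treewidth 2.
One optimal decomposition is:
Bags: B1 = {2, 3, 5}  B2 = {0, 2, 3}  B3 = {1, 2, 3}  B4 = {1, 2, 6}  B5 = {1, 4, 6}
Tree: B1–B2, B1–B3, B3–B4, B4–B5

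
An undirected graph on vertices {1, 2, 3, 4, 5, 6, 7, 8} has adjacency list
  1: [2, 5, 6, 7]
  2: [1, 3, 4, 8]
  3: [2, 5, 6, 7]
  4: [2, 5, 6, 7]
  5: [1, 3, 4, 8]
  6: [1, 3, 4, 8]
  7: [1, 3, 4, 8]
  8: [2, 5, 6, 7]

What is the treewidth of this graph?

A width-4 tree decomposition is:
Bags: B1 = {2, 3, 5, 6, 7}  B2 = {2, 4, 5, 6, 7}  B3 = {1, 2, 5, 6, 7}  B4 = {2, 5, 6, 7, 8}
Tree: B1–B2, B2–B3, B3–B4
The largest bag has 5 vertices, giving width 4; this decomposition certifies tw(G) ≤ 4. For the lower bound: the 5 vertex sets {3,7}, {4,5}, {1,2}, {6}, {8} are disjoint, each induces a connected subgraph, and every pair is joined by at least one edge of G. Contracting each set to a single vertex therefore yields K_{5} as a minor, and since treewidth is minor-monotone, tw(G) ≥ tw(K_{5}) = 4. Hence tw(G) = 4 exactly.

4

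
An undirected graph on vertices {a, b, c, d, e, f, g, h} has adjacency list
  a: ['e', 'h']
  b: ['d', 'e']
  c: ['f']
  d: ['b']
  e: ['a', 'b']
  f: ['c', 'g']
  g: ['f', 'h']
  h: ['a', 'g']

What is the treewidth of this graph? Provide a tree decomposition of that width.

Each bag holds 2 vertices, so the decomposition has width 1, which upper-bounds the treewidth. Any graph with an edge has treewidth ≥ 1, and G has the edge d–b. The upper and lower bounds meet at 1, so that is the treewidth.

Treewidth 1.
One such decomposition:
Bags: B1 = {b, d}  B2 = {b, e}  B3 = {a, e}  B4 = {a, h}  B5 = {g, h}  B6 = {f, g}  B7 = {c, f}
Tree: B1–B2, B2–B3, B3–B4, B4–B5, B5–B6, B6–B7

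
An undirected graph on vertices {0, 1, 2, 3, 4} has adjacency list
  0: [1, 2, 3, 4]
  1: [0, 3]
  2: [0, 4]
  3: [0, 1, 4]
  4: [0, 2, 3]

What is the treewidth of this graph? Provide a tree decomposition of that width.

Treewidth 2.
Bags: B1 = {0, 3, 4}  B2 = {0, 2, 4}  B3 = {0, 1, 3}
Tree: B1–B2, B1–B3

Each bag holds 3 vertices, so the decomposition has width 2, which upper-bounds the treewidth. Conversely, {0, 2, 4} is a clique of size 3, and the vertices of any clique must share a bag in every tree decomposition; so some bag has ≥ 3 vertices and tw(G) ≥ 2. Hence tw(G) = 2 exactly.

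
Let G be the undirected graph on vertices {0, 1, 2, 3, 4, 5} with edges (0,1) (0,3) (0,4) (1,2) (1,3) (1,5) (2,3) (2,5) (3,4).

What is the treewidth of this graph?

A width-2 tree decomposition is:
Bags: B1 = {1, 2, 5}  B2 = {1, 2, 3}  B3 = {0, 1, 3}  B4 = {0, 3, 4}
Tree: B1–B2, B2–B3, B3–B4
Every bag has size at most 3, so the width is 3 − 1 = 2 and tw(G) ≤ 2. For the lower bound, the 3 vertices {0, 1, 3} are pairwise adjacent, and any tree decomposition puts a clique entirely inside one bag — forcing width ≥ 2. Hence tw(G) = 2 exactly.

2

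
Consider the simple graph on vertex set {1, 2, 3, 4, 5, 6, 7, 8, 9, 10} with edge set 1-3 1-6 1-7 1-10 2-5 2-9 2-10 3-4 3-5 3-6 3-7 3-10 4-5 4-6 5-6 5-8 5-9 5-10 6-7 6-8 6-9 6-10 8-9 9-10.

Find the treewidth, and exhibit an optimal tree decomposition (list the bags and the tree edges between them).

Every bag has size at most 4, so the width is 4 − 1 = 3 and tw(G) ≤ 3. Conversely, {2, 5, 9, 10} is a clique of size 4, and the vertices of any clique must share a bag in every tree decomposition; so some bag has ≥ 4 vertices and tw(G) ≥ 3. The upper and lower bounds meet at 3, so that is the treewidth.

Treewidth 3.
One optimal decomposition is:
Bags: B1 = {5, 6, 9, 10}  B2 = {5, 6, 8, 9}  B3 = {3, 5, 6, 10}  B4 = {1, 3, 6, 10}  B5 = {3, 4, 5, 6}  B6 = {2, 5, 9, 10}  B7 = {1, 3, 6, 7}
Tree: B1–B2, B1–B3, B3–B4, B3–B5, B1–B6, B4–B7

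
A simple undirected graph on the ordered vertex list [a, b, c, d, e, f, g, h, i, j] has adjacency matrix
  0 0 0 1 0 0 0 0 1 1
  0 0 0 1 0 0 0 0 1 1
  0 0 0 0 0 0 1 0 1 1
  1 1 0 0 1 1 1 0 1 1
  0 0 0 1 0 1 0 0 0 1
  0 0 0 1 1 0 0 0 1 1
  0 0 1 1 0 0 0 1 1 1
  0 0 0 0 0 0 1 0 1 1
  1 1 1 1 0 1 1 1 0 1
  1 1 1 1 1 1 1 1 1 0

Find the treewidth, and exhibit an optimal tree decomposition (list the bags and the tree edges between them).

Treewidth 3.
One optimal decomposition is:
Bags: B1 = {d, f, i, j}  B2 = {d, e, f, j}  B3 = {d, g, i, j}  B4 = {g, h, i, j}  B5 = {a, d, i, j}  B6 = {b, d, i, j}  B7 = {c, g, i, j}
Tree: B1–B2, B1–B3, B3–B4, B3–B5, B3–B6, B4–B7

Every bag has size at most 4, so the width is 4 − 1 = 3 and tw(G) ≤ 3. For the lower bound, the 4 vertices {d, e, f, j} are pairwise adjacent, and any tree decomposition puts a clique entirely inside one bag — forcing width ≥ 3. Combining the bounds, tw(G) = 3.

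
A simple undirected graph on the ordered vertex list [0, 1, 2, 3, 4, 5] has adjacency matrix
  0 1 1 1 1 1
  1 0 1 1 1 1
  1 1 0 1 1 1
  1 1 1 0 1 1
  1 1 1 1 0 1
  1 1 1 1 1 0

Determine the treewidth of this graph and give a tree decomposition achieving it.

Treewidth 5.
One optimal decomposition is:
Bags: B1 = {0, 1, 2, 3, 4, 5}
Tree: (single bag)

A single bag containing all 6 vertices is trivially a valid decomposition of width 5. On the other hand G contains the 6-clique {0, 1, 2, 3, 4, 5}. A clique must lie in a single bag of any decomposition, so no decomposition can have width below 5. Hence tw(G) = 5 exactly.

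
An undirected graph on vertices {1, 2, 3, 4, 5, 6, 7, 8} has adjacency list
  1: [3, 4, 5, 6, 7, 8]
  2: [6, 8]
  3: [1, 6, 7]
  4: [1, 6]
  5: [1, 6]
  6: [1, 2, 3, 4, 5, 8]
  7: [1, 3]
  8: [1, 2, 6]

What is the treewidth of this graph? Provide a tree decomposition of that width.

The largest bag has 3 vertices, giving width 2; this decomposition certifies tw(G) ≤ 2. Conversely, {1, 6, 8} is a clique of size 3, and the vertices of any clique must share a bag in every tree decomposition; so some bag has ≥ 3 vertices and tw(G) ≥ 2. Therefore the treewidth is 2.

Treewidth 2.
One optimal decomposition is:
Bags: B1 = {2, 6, 8}  B2 = {1, 6, 8}  B3 = {1, 4, 6}  B4 = {1, 5, 6}  B5 = {1, 3, 6}  B6 = {1, 3, 7}
Tree: B1–B2, B2–B3, B3–B4, B4–B5, B5–B6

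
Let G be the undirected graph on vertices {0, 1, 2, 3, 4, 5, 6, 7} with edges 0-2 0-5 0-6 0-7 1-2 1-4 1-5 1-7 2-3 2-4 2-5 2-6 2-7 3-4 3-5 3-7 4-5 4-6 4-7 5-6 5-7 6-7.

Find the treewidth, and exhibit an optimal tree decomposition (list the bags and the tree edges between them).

Treewidth 4.
Bags: B1 = {2, 4, 5, 6, 7}  B2 = {2, 3, 4, 5, 7}  B3 = {0, 2, 5, 6, 7}  B4 = {1, 2, 4, 5, 7}
Tree: B1–B2, B1–B3, B2–B4

Each bag holds 5 vertices, so the decomposition has width 4, which upper-bounds the treewidth. Conversely, {0, 2, 5, 6, 7} is a clique of size 5, and the vertices of any clique must share a bag in every tree decomposition; so some bag has ≥ 5 vertices and tw(G) ≥ 4. Therefore the treewidth is 4.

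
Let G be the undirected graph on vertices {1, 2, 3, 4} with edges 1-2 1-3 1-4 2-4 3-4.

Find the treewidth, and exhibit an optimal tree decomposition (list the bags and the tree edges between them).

Treewidth 2.
One optimal decomposition is:
Bags: B1 = {1, 2, 4}  B2 = {1, 3, 4}
Tree: B1–B2

Each bag holds 3 vertices, so the decomposition has width 2, which upper-bounds the treewidth. On the other hand G contains the 3-clique {1, 2, 4}. A clique must lie in a single bag of any decomposition, so no decomposition can have width below 2. Combining the bounds, tw(G) = 2.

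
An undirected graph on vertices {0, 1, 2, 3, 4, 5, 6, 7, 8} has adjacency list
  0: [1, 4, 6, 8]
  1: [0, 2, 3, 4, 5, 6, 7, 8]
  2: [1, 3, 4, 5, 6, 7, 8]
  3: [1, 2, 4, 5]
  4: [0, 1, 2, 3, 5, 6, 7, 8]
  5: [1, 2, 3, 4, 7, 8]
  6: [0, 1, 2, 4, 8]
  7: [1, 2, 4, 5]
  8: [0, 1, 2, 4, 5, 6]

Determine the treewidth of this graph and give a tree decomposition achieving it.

Treewidth 4.
One such decomposition:
Bags: B1 = {1, 2, 4, 6, 8}  B2 = {1, 2, 4, 5, 8}  B3 = {0, 1, 4, 6, 8}  B4 = {1, 2, 3, 4, 5}  B5 = {1, 2, 4, 5, 7}
Tree: B1–B2, B1–B3, B2–B4, B4–B5

Every bag has size at most 5, so the width is 5 − 1 = 4 and tw(G) ≤ 4. On the other hand G contains the 5-clique {0, 1, 4, 6, 8}. A clique must lie in a single bag of any decomposition, so no decomposition can have width below 4. Therefore the treewidth is 4.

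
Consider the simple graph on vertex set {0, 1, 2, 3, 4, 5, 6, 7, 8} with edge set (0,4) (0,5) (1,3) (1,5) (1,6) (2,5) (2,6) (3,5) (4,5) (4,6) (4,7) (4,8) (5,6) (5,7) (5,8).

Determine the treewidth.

A width-2 tree decomposition is:
Bags: B1 = {4, 5, 6}  B2 = {1, 5, 6}  B3 = {4, 5, 7}  B4 = {2, 5, 6}  B5 = {4, 5, 8}  B6 = {1, 3, 5}  B7 = {0, 4, 5}
Tree: B1–B2, B1–B3, B1–B4, B1–B5, B2–B6, B1–B7
Every bag has size at most 3, so the width is 3 − 1 = 2 and tw(G) ≤ 2. Conversely, {1, 3, 5} is a clique of size 3, and the vertices of any clique must share a bag in every tree decomposition; so some bag has ≥ 3 vertices and tw(G) ≥ 2. The upper and lower bounds meet at 2, so that is the treewidth.

2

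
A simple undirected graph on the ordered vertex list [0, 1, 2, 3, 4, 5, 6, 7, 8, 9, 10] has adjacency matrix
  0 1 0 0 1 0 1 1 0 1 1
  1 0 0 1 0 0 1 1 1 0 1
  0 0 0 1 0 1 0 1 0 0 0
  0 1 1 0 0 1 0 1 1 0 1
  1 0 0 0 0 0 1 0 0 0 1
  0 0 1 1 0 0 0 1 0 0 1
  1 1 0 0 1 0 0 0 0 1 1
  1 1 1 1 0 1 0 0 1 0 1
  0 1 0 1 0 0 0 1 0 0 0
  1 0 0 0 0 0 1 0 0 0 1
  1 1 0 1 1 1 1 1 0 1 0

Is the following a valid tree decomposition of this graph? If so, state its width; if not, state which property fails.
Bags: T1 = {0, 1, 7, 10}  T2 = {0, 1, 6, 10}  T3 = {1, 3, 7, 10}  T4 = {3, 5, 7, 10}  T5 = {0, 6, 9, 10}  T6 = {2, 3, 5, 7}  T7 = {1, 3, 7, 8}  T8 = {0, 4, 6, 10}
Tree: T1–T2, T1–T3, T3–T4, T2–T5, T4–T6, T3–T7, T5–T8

Checking the three conditions: (i) the bags cover all of {0, 1, 2, 3, 4, 5, 6, 7, 8, 9, 10}; (ii) for each edge, some bag contains both endpoints; (iii) the bags containing any fixed vertex form a subtree. All hold, so the decomposition is valid with width 4 − 1 = 3.

Yes; width 3.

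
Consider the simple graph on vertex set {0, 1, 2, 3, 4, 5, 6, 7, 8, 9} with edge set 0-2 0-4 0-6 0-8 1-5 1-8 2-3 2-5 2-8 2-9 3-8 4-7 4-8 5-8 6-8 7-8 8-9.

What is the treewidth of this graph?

2

A width-2 tree decomposition is:
Bags: B1 = {0, 2, 8}  B2 = {2, 5, 8}  B3 = {0, 6, 8}  B4 = {2, 3, 8}  B5 = {0, 4, 8}  B6 = {1, 5, 8}  B7 = {2, 8, 9}  B8 = {4, 7, 8}
Tree: B1–B2, B1–B3, B1–B4, B1–B5, B2–B6, B1–B7, B5–B8
Each bag holds 3 vertices, so the decomposition has width 2, which upper-bounds the treewidth. On the other hand G contains the 3-clique {1, 5, 8}. A clique must lie in a single bag of any decomposition, so no decomposition can have width below 2. Therefore the treewidth is 2.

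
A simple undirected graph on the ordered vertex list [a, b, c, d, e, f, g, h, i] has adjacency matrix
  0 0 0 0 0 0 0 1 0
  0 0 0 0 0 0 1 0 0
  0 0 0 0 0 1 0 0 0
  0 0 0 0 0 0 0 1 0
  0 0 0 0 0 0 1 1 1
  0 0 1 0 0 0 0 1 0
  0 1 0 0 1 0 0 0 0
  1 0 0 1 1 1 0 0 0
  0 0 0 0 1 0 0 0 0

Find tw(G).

A width-1 tree decomposition is:
Bags: B1 = {d, h}  B2 = {e, h}  B3 = {f, h}  B4 = {a, h}  B5 = {e, g}  B6 = {e, i}  B7 = {b, g}  B8 = {c, f}
Tree: B1–B2, B1–B3, B3–B4, B2–B5, B2–B6, B5–B7, B3–B8
Each bag holds 2 vertices, so the decomposition has width 1, which upper-bounds the treewidth. G has an edge, so its treewidth is at least 1. Combining the bounds, tw(G) = 1.

1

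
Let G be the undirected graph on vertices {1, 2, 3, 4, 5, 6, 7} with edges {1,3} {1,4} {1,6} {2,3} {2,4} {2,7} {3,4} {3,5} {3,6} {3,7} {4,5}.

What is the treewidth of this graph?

2

A width-2 tree decomposition is:
Bags: B1 = {2, 3, 4}  B2 = {1, 3, 4}  B3 = {2, 3, 7}  B4 = {3, 4, 5}  B5 = {1, 3, 6}
Tree: B1–B2, B1–B3, B1–B4, B2–B5
The largest bag has 3 vertices, giving width 2; this decomposition certifies tw(G) ≤ 2. Conversely, {1, 3, 4} is a clique of size 3, and the vertices of any clique must share a bag in every tree decomposition; so some bag has ≥ 3 vertices and tw(G) ≥ 2. Combining the bounds, tw(G) = 2.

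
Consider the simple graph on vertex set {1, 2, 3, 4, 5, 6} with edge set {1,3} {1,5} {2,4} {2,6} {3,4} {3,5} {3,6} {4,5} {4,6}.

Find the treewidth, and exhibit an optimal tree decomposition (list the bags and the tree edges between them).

Treewidth 2.
One optimal decomposition is:
Bags: B1 = {2, 4, 6}  B2 = {3, 4, 6}  B3 = {3, 4, 5}  B4 = {1, 3, 5}
Tree: B1–B2, B2–B3, B3–B4

Every bag has size at most 3, so the width is 3 − 1 = 2 and tw(G) ≤ 2. For the lower bound, the 3 vertices {2, 4, 6} are pairwise adjacent, and any tree decomposition puts a clique entirely inside one bag — forcing width ≥ 2. Combining the bounds, tw(G) = 2.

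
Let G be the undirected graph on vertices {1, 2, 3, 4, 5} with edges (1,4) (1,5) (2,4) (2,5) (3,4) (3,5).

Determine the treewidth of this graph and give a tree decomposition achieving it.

Treewidth 2.
One optimal decomposition is:
Bags: B1 = {2, 4, 5}  B2 = {1, 4, 5}  B3 = {3, 4, 5}
Tree: B1–B2, B2–B3

The largest bag has 3 vertices, giving width 2; this decomposition certifies tw(G) ≤ 2. Since 5–2–4–1–5 is a cycle in G, G is not acyclic. Forests are exactly the graphs of treewidth ≤ 1, so tw(G) ≥ 2. The upper and lower bounds meet at 2, so that is the treewidth.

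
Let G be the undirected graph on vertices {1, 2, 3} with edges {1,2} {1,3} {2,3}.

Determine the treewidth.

A width-2 tree decomposition is:
Bags: B1 = {1, 2, 3}
Tree: (single bag)
With just one bag of size 3, the width is 3 − 1 = 2, so tw(G) ≤ 2. Conversely, {1, 2, 3} is a clique of size 3, and the vertices of any clique must share a bag in every tree decomposition; so some bag has ≥ 3 vertices and tw(G) ≥ 2. Hence tw(G) = 2 exactly.

2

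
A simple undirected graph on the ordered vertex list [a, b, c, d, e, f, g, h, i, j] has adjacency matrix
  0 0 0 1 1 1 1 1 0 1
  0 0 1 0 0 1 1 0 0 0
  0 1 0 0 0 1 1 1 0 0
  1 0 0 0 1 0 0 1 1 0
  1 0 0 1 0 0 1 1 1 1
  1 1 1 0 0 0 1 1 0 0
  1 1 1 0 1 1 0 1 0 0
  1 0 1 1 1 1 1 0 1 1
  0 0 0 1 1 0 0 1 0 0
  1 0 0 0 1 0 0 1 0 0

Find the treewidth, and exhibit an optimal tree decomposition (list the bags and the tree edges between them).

Every bag has size at most 4, so the width is 4 − 1 = 3 and tw(G) ≤ 3. For the lower bound, the 4 vertices {c, f, g, h} are pairwise adjacent, and any tree decomposition puts a clique entirely inside one bag — forcing width ≥ 3. Combining the bounds, tw(G) = 3.

Treewidth 3.
Bags: B1 = {a, f, g, h}  B2 = {a, e, g, h}  B3 = {a, e, h, j}  B4 = {a, d, e, h}  B5 = {c, f, g, h}  B6 = {d, e, h, i}  B7 = {b, c, f, g}
Tree: B1–B2, B2–B3, B3–B4, B1–B5, B4–B6, B5–B7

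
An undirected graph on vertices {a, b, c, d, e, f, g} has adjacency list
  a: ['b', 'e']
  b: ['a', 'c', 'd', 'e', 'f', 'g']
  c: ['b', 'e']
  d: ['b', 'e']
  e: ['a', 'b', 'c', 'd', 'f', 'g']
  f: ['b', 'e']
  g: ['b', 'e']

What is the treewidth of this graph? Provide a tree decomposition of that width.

Each bag holds 3 vertices, so the decomposition has width 2, which upper-bounds the treewidth. On the other hand G contains the 3-clique {b, d, e}. A clique must lie in a single bag of any decomposition, so no decomposition can have width below 2. The upper and lower bounds meet at 2, so that is the treewidth.

Treewidth 2.
Bags: B1 = {b, d, e}  B2 = {a, b, e}  B3 = {b, e, f}  B4 = {b, c, e}  B5 = {b, e, g}
Tree: B1–B2, B2–B3, B3–B4, B4–B5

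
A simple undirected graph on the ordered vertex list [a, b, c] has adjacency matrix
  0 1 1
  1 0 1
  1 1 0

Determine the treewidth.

2

A width-2 tree decomposition is:
Bags: B1 = {a, b, c}
Tree: (single bag)
A single bag containing all 3 vertices is trivially a valid decomposition of width 2. Conversely, {a, b, c} is a clique of size 3, and the vertices of any clique must share a bag in every tree decomposition; so some bag has ≥ 3 vertices and tw(G) ≥ 2. Combining the bounds, tw(G) = 2.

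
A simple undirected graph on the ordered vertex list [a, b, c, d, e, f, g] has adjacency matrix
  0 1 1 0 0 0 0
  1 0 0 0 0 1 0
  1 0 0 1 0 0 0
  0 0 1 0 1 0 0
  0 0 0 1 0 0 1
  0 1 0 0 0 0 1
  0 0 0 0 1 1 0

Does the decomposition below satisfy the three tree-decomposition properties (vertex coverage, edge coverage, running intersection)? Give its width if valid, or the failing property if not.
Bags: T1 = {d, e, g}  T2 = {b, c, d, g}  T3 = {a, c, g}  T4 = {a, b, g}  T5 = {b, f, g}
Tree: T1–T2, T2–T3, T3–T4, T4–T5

No — bags containing vertex b are not connected in the tree.

A tree decomposition must satisfy three properties: every vertex lies in some bag; for every edge, both endpoints lie together in some bag; and for every vertex, the bags containing it form a connected subtree. Here bags containing vertex b are not connected in the tree, so the decomposition is invalid.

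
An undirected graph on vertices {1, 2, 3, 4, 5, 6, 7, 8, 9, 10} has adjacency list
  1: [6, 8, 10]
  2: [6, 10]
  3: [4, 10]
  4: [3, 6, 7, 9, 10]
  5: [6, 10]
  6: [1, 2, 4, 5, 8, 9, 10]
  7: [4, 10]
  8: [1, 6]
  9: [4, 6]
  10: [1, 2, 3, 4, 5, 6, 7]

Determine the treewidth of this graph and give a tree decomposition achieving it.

Treewidth 2.
One optimal decomposition is:
Bags: B1 = {1, 6, 10}  B2 = {4, 6, 10}  B3 = {1, 6, 8}  B4 = {5, 6, 10}  B5 = {4, 7, 10}  B6 = {2, 6, 10}  B7 = {4, 6, 9}  B8 = {3, 4, 10}
Tree: B1–B2, B1–B3, B1–B4, B2–B5, B4–B6, B2–B7, B5–B8

Each bag holds 3 vertices, so the decomposition has width 2, which upper-bounds the treewidth. Conversely, {3, 4, 10} is a clique of size 3, and the vertices of any clique must share a bag in every tree decomposition; so some bag has ≥ 3 vertices and tw(G) ≥ 2. Hence tw(G) = 2 exactly.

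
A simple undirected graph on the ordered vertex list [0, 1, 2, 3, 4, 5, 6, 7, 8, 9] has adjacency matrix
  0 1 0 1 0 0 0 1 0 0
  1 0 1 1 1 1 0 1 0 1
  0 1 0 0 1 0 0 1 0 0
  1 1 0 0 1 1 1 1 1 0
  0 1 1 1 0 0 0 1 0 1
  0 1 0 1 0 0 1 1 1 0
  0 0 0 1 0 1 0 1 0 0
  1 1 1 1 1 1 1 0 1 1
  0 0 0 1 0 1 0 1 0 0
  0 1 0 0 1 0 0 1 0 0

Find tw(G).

A width-3 tree decomposition is:
Bags: B1 = {1, 4, 7, 9}  B2 = {1, 3, 4, 7}  B3 = {1, 3, 5, 7}  B4 = {3, 5, 6, 7}  B5 = {1, 2, 4, 7}  B6 = {3, 5, 7, 8}  B7 = {0, 1, 3, 7}
Tree: B1–B2, B2–B3, B3–B4, B1–B5, B4–B6, B2–B7
Every bag has size at most 4, so the width is 4 − 1 = 3 and tw(G) ≤ 3. On the other hand G contains the 4-clique {3, 5, 7, 8}. A clique must lie in a single bag of any decomposition, so no decomposition can have width below 3. Combining the bounds, tw(G) = 3.

3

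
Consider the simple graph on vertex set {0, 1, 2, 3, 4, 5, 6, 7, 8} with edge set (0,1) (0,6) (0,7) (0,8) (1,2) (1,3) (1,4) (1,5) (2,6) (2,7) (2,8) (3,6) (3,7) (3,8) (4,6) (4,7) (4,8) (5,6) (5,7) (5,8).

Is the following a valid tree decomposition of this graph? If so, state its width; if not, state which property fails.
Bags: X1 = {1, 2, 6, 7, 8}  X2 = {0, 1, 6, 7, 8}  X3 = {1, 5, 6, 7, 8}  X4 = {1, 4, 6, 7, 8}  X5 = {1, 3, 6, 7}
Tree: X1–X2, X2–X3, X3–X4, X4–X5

A tree decomposition must satisfy three properties: every vertex lies in some bag; for every edge, both endpoints lie together in some bag; and for every vertex, the bags containing it form a connected subtree. Here edge (8,3) lies in no bag, so the decomposition is invalid.

No — edge (8,3) lies in no bag.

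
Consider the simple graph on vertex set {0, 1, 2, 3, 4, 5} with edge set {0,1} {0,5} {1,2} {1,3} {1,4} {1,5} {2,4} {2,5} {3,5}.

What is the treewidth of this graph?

2

A width-2 tree decomposition is:
Bags: B1 = {1, 2, 5}  B2 = {1, 2, 4}  B3 = {0, 1, 5}  B4 = {1, 3, 5}
Tree: B1–B2, B1–B3, B3–B4
Each bag holds 3 vertices, so the decomposition has width 2, which upper-bounds the treewidth. For the lower bound, the 3 vertices {1, 2, 4} are pairwise adjacent, and any tree decomposition puts a clique entirely inside one bag — forcing width ≥ 2. Combining the bounds, tw(G) = 2.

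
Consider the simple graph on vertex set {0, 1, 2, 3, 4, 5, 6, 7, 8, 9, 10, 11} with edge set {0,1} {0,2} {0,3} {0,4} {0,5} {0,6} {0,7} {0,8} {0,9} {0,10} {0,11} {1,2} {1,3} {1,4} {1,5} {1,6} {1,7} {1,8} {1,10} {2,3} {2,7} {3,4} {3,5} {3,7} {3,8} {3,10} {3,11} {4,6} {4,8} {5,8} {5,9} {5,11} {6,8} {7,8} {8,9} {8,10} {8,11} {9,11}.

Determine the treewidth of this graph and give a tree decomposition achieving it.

Treewidth 4.
One optimal decomposition is:
Bags: B1 = {0, 1, 3, 4, 8}  B2 = {0, 1, 3, 5, 8}  B3 = {0, 1, 4, 6, 8}  B4 = {0, 1, 3, 8, 10}  B5 = {0, 3, 5, 8, 11}  B6 = {0, 5, 8, 9, 11}  B7 = {0, 1, 3, 7, 8}  B8 = {0, 1, 2, 3, 7}
Tree: B1–B2, B1–B3, B2–B4, B2–B5, B5–B6, B4–B7, B7–B8

Each bag holds 5 vertices, so the decomposition has width 4, which upper-bounds the treewidth. Conversely, {0, 1, 3, 8, 10} is a clique of size 5, and the vertices of any clique must share a bag in every tree decomposition; so some bag has ≥ 5 vertices and tw(G) ≥ 4. Hence tw(G) = 4 exactly.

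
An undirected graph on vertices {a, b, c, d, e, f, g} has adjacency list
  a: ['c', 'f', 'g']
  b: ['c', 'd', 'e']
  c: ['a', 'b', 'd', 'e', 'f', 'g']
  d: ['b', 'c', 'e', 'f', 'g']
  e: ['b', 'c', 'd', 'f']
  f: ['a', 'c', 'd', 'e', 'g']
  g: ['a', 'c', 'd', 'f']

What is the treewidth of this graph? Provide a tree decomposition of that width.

The largest bag has 4 vertices, giving width 3; this decomposition certifies tw(G) ≤ 3. For the lower bound, the 4 vertices {c, d, f, g} are pairwise adjacent, and any tree decomposition puts a clique entirely inside one bag — forcing width ≥ 3. Therefore the treewidth is 3.

Treewidth 3.
One such decomposition:
Bags: B1 = {c, d, f, g}  B2 = {a, c, f, g}  B3 = {c, d, e, f}  B4 = {b, c, d, e}
Tree: B1–B2, B1–B3, B3–B4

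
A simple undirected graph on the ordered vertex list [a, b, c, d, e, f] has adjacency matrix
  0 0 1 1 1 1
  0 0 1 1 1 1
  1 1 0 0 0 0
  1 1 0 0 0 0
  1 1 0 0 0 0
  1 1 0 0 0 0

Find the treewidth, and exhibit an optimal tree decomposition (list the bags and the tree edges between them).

Every bag has size at most 3, so the width is 3 − 1 = 2 and tw(G) ≤ 2. The edges e–a–c–b–e form a cycle, so G is not a tree and its treewidth is at least 2. Therefore the treewidth is 2.

Treewidth 2.
One optimal decomposition is:
Bags: B1 = {a, b, e}  B2 = {a, b, c}  B3 = {a, b, d}  B4 = {a, b, f}
Tree: B1–B2, B2–B3, B3–B4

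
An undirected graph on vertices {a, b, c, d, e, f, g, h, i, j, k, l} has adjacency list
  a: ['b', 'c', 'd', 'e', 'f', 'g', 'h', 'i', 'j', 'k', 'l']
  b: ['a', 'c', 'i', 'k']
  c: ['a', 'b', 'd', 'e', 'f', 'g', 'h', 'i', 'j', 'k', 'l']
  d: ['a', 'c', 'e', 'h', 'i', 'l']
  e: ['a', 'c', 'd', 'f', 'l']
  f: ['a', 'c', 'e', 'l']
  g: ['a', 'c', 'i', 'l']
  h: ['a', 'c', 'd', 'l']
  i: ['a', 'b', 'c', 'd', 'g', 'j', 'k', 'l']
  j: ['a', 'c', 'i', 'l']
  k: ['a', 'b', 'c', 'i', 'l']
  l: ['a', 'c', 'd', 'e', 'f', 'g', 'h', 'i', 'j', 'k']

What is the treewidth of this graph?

4

A width-4 tree decomposition is:
Bags: B1 = {a, c, i, k, l}  B2 = {a, c, d, i, l}  B3 = {a, b, c, i, k}  B4 = {a, c, g, i, l}  B5 = {a, c, d, e, l}  B6 = {a, c, d, h, l}  B7 = {a, c, e, f, l}  B8 = {a, c, i, j, l}
Tree: B1–B2, B1–B3, B1–B4, B2–B5, B2–B6, B5–B7, B2–B8
Each bag holds 5 vertices, so the decomposition has width 4, which upper-bounds the treewidth. On the other hand G contains the 5-clique {a, c, d, e, l}. A clique must lie in a single bag of any decomposition, so no decomposition can have width below 4. Therefore the treewidth is 4.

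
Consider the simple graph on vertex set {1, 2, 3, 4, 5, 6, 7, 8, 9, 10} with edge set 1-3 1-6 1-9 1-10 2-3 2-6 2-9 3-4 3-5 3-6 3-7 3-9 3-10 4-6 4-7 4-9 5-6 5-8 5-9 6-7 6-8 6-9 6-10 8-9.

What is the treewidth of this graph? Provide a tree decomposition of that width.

The largest bag has 4 vertices, giving width 3; this decomposition certifies tw(G) ≤ 3. On the other hand G contains the 4-clique {5, 6, 8, 9}. A clique must lie in a single bag of any decomposition, so no decomposition can have width below 3. Combining the bounds, tw(G) = 3.

Treewidth 3.
One such decomposition:
Bags: B1 = {3, 4, 6, 9}  B2 = {3, 5, 6, 9}  B3 = {1, 3, 6, 9}  B4 = {2, 3, 6, 9}  B5 = {1, 3, 6, 10}  B6 = {5, 6, 8, 9}  B7 = {3, 4, 6, 7}
Tree: B1–B2, B2–B3, B2–B4, B3–B5, B2–B6, B1–B7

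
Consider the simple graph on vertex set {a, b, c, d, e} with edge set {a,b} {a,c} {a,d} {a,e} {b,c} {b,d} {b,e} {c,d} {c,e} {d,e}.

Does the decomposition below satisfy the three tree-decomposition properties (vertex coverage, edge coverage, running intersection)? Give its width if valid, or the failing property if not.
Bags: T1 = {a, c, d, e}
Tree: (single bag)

A tree decomposition must satisfy three properties: every vertex lies in some bag; for every edge, both endpoints lie together in some bag; and for every vertex, the bags containing it form a connected subtree. Here vertex b appears in no bag, so the decomposition is invalid.

No — vertex b appears in no bag.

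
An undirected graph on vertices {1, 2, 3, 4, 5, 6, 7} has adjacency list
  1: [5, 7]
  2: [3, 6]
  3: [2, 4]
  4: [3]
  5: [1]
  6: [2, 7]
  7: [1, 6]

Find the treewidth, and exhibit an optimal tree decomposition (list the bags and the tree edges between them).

The largest bag has 2 vertices, giving width 1; this decomposition certifies tw(G) ≤ 1. Any graph with an edge has treewidth ≥ 1, and G has the edge 4–3. Hence tw(G) = 1 exactly.

Treewidth 1.
Bags: B1 = {3, 4}  B2 = {2, 3}  B3 = {2, 6}  B4 = {6, 7}  B5 = {1, 7}  B6 = {1, 5}
Tree: B1–B2, B2–B3, B3–B4, B4–B5, B5–B6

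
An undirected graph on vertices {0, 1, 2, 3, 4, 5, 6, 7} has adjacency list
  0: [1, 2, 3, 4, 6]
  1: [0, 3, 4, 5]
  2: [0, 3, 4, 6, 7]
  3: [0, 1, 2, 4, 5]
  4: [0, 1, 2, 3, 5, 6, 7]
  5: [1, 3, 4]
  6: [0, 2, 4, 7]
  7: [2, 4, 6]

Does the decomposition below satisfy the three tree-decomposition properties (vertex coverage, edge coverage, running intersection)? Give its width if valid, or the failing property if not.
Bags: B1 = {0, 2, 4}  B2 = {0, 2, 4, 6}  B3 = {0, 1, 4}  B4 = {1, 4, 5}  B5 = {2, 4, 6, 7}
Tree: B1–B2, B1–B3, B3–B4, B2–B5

No — vertex 3 appears in no bag.

A tree decomposition must satisfy three properties: every vertex lies in some bag; for every edge, both endpoints lie together in some bag; and for every vertex, the bags containing it form a connected subtree. Here vertex 3 appears in no bag, so the decomposition is invalid.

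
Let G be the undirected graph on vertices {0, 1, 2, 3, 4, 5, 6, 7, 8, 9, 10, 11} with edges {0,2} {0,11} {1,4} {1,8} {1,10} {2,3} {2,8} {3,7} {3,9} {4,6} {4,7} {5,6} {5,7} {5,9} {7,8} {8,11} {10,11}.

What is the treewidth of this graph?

3

A width-3 tree decomposition is:
Bags: B1 = {3, 5, 6, 9}  B2 = {3, 5, 6, 7}  B3 = {3, 4, 6, 7}  B4 = {2, 3, 4, 7}  B5 = {2, 4, 7, 8}  B6 = {1, 2, 4, 8}  B7 = {0, 1, 2, 8}  B8 = {0, 1, 8, 11}  B9 = {0, 1, 10, 11}
Tree: B1–B2, B2–B3, B3–B4, B4–B5, B5–B6, B6–B7, B7–B8, B8–B9
Every bag has size at most 4, so the width is 4 − 1 = 3 and tw(G) ≤ 3. For the lower bound: the 4 vertex sets {5,6,9}, {3}, {7}, {1,2,4,8} are disjoint, each induces a connected subgraph, and every pair is joined by at least one edge of G. Contracting each set to a single vertex therefore yields K_{4} as a minor, and since treewidth is minor-monotone, tw(G) ≥ tw(K_{4}) = 3. Combining the bounds, tw(G) = 3.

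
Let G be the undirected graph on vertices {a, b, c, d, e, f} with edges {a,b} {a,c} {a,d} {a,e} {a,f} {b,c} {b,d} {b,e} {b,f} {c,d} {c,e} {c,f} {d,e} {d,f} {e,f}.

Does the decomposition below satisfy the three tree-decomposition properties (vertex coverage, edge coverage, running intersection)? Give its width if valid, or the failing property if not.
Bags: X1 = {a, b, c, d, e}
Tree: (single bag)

No — vertex f appears in no bag.

A tree decomposition must satisfy three properties: every vertex lies in some bag; for every edge, both endpoints lie together in some bag; and for every vertex, the bags containing it form a connected subtree. Here vertex f appears in no bag, so the decomposition is invalid.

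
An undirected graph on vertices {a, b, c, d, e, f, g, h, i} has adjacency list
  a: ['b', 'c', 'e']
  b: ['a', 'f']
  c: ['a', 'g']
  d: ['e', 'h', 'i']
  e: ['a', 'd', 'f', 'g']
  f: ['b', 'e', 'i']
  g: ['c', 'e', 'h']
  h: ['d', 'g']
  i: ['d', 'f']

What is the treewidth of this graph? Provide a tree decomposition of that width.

Every bag has size at most 4, so the width is 4 − 1 = 3 and tw(G) ≤ 3. For the lower bound: the 4 vertex sets {c,g,h}, {a}, {e}, {b,d,f,i} are disjoint, each induces a connected subgraph, and every pair is joined by at least one edge of G. Contracting each set to a single vertex therefore yields K_{4} as a minor, and since treewidth is minor-monotone, tw(G) ≥ tw(K_{4}) = 3. Therefore the treewidth is 3.

Treewidth 3.
Bags: B1 = {a, c, g, h}  B2 = {a, e, g, h}  B3 = {a, d, e, h}  B4 = {a, b, d, e}  B5 = {b, d, e, f}  B6 = {b, d, f, i}
Tree: B1–B2, B2–B3, B3–B4, B4–B5, B5–B6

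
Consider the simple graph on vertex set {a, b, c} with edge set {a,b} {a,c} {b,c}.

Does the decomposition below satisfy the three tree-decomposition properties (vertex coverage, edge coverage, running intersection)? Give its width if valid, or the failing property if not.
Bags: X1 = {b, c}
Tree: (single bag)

A tree decomposition must satisfy three properties: every vertex lies in some bag; for every edge, both endpoints lie together in some bag; and for every vertex, the bags containing it form a connected subtree. Here vertex a appears in no bag, so the decomposition is invalid.

No — vertex a appears in no bag.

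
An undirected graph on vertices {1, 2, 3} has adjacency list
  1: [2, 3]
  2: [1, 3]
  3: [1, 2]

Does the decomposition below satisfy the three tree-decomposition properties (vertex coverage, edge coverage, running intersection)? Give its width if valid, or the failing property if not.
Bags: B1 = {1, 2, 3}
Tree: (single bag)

Yes; width 2.

Every vertex of G appears in some bag (union = {1, 2, 3}); every edge is covered by a bag; and for each vertex v the set of bags containing v is connected in the bag tree. The decomposition is therefore valid. The largest bag has 3 vertices, so the width is 2.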